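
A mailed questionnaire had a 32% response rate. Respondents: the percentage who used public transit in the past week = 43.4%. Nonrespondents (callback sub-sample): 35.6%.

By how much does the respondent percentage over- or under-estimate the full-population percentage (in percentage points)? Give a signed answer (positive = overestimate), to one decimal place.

+5.3 percentage points

Nonresponse fraction = 1 − 0.32 = 0.68.
Bias = (nonresponse fraction) × (respondent percentage − nonrespondent percentage)
     = 0.68 × (43.4 − 35.6) = 0.68 × 7.8 = 5.304.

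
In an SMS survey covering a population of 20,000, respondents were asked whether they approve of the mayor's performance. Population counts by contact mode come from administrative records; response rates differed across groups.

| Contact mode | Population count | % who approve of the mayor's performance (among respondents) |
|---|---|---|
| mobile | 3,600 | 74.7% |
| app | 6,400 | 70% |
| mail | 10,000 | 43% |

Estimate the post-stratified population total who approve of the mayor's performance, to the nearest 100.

Estimated count per cell = population count × respondent percentage:
  mobile: 3,600 × 74.7% = 2689.2
  app: 6,400 × 70% = 4480
  mail: 10,000 × 43% = 4300
Estimated total = 11469.2 → 11,500.

11,500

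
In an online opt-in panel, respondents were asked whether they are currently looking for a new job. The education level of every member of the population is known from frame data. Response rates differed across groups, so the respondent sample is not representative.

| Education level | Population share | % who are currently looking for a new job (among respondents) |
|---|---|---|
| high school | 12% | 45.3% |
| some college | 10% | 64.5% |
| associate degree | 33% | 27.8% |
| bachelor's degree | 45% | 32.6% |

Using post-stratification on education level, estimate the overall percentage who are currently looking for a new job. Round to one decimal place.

Each cell contributes population-share × respondent value:
  high school: 0.12 × 45.3 = 5.436
  some college: 0.1 × 64.5 = 6.45
  associate degree: 0.33 × 27.8 = 9.174
  bachelor's degree: 0.45 × 32.6 = 14.67
Post-stratified estimate = 35.73 → 35.7%.

35.7%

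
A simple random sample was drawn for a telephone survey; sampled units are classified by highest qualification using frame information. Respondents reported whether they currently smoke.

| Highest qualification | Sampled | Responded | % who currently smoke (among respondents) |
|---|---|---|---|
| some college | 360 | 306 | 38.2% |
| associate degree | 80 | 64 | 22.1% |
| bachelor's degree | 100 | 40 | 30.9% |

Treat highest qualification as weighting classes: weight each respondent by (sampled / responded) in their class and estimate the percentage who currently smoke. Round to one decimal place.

Response rates by class: some college 306/360 = 85%, associate degree 64/80 = 80%, bachelor's degree 40/100 = 40%.
Each respondent's weight = sampled/responded in their class; summing within a class gives n_sampled, so:
  some college: 360 × 38.2 = 13752
  associate degree: 80 × 22.1 = 1768
  bachelor's degree: 100 × 30.9 = 3090
Adjusted estimate = 18,610 / 540 = 34.463 → 34.5%.

34.5%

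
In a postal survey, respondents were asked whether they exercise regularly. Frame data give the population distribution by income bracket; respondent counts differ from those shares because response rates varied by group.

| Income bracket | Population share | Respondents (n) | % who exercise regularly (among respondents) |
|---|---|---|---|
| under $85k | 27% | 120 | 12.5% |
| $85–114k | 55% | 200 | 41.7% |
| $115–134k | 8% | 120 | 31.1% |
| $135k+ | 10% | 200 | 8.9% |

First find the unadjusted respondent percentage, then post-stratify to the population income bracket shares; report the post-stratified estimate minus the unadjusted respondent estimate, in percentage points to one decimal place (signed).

Naive respondent-only estimate (weights = respondent counts):
  (120/640)×12.5 + (200/640)×41.7 + (120/640)×31.1 + (200/640)×8.9 = 23.9875%
Post-stratified estimate weights by population shares:
  0.27×12.5 + 0.55×41.7 + 0.08×31.1 + 0.1×8.9 = 29.688%
Difference = 29.688 − 23.9875 = 5.7005 pp.

+5.7 percentage points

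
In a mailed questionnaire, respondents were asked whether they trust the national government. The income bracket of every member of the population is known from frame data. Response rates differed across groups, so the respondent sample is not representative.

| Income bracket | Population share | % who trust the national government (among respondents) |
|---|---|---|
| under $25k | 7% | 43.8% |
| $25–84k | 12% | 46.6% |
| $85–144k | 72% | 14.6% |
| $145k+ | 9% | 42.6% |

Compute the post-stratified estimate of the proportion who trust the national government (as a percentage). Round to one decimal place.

23.0%

Each cell contributes population-share × respondent value:
  under $25k: 0.07 × 43.8 = 3.066
  $25–84k: 0.12 × 46.6 = 5.592
  $85–144k: 0.72 × 14.6 = 10.512
  $145k+: 0.09 × 42.6 = 3.834
Post-stratified estimate = 23.004 → 23.0%.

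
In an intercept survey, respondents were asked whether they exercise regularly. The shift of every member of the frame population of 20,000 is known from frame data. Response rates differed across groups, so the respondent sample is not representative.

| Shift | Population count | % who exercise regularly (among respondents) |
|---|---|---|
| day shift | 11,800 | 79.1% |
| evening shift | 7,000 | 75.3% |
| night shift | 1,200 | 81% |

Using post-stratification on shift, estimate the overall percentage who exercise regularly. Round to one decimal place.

Post-stratification weights by population share, not respondent share:
  day shift: (11,800/20,000) × 79.1 = 46.669
  evening shift: (7,000/20,000) × 75.3 = 26.355
  night shift: (1,200/20,000) × 81 = 4.86
Post-stratified estimate = 77.884 → 77.9%.

77.9%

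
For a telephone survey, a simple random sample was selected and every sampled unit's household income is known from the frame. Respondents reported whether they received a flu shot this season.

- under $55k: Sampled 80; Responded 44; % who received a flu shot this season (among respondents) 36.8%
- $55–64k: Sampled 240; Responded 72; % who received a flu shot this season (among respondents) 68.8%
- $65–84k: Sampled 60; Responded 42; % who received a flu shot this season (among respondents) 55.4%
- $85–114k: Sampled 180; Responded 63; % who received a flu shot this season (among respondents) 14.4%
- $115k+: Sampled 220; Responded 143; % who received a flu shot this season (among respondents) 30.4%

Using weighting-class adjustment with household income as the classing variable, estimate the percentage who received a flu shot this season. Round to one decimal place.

41.1%

Class response rates: under $55k 44/80 = 55%, $55–64k 72/240 = 30%, $65–84k 42/60 = 70%, $85–114k 63/180 = 35%, $115k+ 143/220 = 65%.
With weight = n_sampled/n_responded per class, the weighted class total is n_sampled:
  under $55k: 80 × 36.8 = 2944
  $55–64k: 240 × 68.8 = 16,512
  $65–84k: 60 × 55.4 = 3324
  $85–114k: 180 × 14.4 = 2592
  $115k+: 220 × 30.4 = 6688
Adjusted estimate = 32,060 / 780 = 41.1026 → 41.1%.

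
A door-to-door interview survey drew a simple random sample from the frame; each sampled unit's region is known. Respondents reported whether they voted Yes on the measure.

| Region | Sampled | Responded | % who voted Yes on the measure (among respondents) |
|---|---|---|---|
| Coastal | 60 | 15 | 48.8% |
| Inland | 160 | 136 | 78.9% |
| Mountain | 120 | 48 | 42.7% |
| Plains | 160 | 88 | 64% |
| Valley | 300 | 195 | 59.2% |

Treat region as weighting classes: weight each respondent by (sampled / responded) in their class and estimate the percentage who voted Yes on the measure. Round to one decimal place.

Class response rates: Coastal 15/60 = 25%, Inland 136/160 = 85%, Mountain 48/120 = 40%, Plains 88/160 = 55%, Valley 195/300 = 65%.
Each respondent's weight = sampled/responded in their class; summing within a class gives n_sampled, so:
  Coastal: 60 × 48.8 = 2928
  Inland: 160 × 78.9 = 12,624
  Mountain: 120 × 42.7 = 5124
  Plains: 160 × 64 = 10,240
  Valley: 300 × 59.2 = 17,760
Adjusted estimate = 48,676 / 800 = 60.845 → 60.8%.

60.8%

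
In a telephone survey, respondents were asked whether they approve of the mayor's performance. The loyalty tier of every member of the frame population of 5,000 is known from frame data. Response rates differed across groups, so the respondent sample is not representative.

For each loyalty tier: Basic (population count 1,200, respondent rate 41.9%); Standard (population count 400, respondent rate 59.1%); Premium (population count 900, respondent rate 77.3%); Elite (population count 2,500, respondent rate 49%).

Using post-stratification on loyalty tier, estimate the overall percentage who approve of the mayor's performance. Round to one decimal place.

Reweight to the known loyalty tier distribution:
  Basic: (1,200/5,000) × 41.9 = 10.056
  Standard: (400/5,000) × 59.1 = 4.728
  Premium: (900/5,000) × 77.3 = 13.914
  Elite: (2,500/5,000) × 49 = 24.5
Post-stratified estimate = 53.198 → 53.2%.

53.2%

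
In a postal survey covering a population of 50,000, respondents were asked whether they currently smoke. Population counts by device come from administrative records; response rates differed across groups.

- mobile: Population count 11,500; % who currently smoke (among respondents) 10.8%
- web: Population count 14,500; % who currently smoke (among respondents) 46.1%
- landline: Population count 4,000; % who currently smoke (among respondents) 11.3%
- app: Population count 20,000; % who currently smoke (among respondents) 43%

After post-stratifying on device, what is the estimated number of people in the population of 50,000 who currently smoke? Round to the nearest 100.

17,000

Apply each group's respondent rate to its population count:
  mobile: 11,500 × 10.8% = 1242
  web: 14,500 × 46.1% = 6684.5
  landline: 4,000 × 11.3% = 452
  app: 20,000 × 43% = 8600
Estimated total = 16978.5 → 17,000.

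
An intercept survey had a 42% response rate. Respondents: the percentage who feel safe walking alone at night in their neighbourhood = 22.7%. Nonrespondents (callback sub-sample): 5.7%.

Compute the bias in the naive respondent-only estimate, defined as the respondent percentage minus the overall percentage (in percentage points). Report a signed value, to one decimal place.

+9.9 percentage points

Nonresponse fraction = 1 − 0.42 = 0.58.
Bias = (nonresponse fraction) × (respondent percentage − nonrespondent percentage)
     = 0.58 × (22.7 − 5.7) = 0.58 × 17 = 9.86.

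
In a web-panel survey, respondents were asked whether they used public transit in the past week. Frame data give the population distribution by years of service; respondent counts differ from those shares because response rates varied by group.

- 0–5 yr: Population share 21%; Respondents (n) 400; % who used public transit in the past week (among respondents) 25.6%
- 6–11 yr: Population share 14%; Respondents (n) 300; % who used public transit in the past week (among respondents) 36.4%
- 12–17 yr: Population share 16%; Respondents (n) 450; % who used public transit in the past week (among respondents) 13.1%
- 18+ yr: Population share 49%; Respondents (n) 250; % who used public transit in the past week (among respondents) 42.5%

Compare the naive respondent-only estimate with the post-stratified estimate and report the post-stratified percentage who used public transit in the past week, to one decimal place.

Without adjustment, the pooled respondent share is:
  (400/1400)×25.6 + (300/1400)×36.4 + (450/1400)×13.1 + (250/1400)×42.5 = 26.9143%
Reweighting by population years of service shares:
  0.21×25.6 + 0.14×36.4 + 0.16×13.1 + 0.49×42.5 = 33.393%

33.4%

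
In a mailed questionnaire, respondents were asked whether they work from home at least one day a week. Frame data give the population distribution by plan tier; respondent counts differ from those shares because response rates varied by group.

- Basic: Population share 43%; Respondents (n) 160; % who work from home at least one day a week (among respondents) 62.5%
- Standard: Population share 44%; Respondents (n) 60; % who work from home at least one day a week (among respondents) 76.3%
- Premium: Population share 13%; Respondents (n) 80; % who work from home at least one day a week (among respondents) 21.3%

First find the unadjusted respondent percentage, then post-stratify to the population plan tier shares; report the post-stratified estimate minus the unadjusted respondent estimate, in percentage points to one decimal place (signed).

+8.9 percentage points

Without adjustment, the pooled respondent share is:
  (160/300)×62.5 + (60/300)×76.3 + (80/300)×21.3 = 54.2733%
Reweighting by population plan tier shares:
  0.43×62.5 + 0.44×76.3 + 0.13×21.3 = 63.216%
Difference = 63.216 − 54.2733 = 8.9427 pp.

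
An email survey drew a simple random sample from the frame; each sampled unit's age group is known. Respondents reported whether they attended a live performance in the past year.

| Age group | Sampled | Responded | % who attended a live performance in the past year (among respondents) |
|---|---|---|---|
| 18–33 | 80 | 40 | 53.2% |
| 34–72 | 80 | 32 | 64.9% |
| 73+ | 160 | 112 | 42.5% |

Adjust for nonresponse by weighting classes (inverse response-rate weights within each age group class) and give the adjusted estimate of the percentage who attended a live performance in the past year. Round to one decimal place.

Class response rates: 18–33 40/80 = 50%, 34–72 32/80 = 40%, 73+ 112/160 = 70%.
With weight = n_sampled/n_responded per class, the weighted class total is n_sampled:
  18–33: 80 × 53.2 = 4256
  34–72: 80 × 64.9 = 5192
  73+: 160 × 42.5 = 6800
Adjusted estimate = 16,248 / 320 = 50.775 → 50.8%.

50.8%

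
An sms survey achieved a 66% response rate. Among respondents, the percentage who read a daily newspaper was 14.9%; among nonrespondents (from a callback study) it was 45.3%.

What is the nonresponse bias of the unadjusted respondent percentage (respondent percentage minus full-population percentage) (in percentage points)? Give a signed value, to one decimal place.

Nonresponse fraction = 1 − 0.66 = 0.34.
Bias = (nonresponse fraction) × (respondent percentage − nonrespondent percentage)
     = 0.34 × (14.9 − 45.3) = 0.34 × -30.4 = -10.336.

-10.3 percentage points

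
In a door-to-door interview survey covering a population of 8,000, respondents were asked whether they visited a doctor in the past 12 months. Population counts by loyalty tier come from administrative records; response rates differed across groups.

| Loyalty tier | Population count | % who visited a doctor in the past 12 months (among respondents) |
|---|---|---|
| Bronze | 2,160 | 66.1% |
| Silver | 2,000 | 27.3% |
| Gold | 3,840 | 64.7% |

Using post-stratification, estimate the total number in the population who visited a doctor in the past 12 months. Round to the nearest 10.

Apply each group's respondent rate to its population count:
  Bronze: 2,160 × 66.1% = 1427.76
  Silver: 2,000 × 27.3% = 546
  Gold: 3,840 × 64.7% = 2484.48
Estimated total = 4458.24 → 4,460.

4,460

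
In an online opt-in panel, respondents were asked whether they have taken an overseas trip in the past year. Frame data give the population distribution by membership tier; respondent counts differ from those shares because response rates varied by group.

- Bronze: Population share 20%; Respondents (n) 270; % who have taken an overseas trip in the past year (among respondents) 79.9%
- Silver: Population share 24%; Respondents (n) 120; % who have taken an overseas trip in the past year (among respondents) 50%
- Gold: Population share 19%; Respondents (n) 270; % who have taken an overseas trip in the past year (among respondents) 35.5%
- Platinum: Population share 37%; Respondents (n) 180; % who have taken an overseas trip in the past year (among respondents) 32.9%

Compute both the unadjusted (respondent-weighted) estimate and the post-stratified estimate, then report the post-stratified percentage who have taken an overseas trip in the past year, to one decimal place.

Without adjustment, the pooled respondent share is:
  (270/840)×79.9 + (120/840)×50 + (270/840)×35.5 + (180/840)×32.9 = 51.2857%
Post-stratified estimate weights by population shares:
  0.2×79.9 + 0.24×50 + 0.19×35.5 + 0.37×32.9 = 46.898%

46.9%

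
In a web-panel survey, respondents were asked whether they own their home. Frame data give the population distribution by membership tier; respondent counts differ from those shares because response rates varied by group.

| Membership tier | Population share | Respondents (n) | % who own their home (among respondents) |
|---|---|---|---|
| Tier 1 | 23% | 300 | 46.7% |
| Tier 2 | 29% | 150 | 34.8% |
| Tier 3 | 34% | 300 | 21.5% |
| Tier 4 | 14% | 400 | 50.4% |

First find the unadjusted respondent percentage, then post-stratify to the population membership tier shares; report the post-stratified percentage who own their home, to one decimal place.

35.2%

Without adjustment, the pooled respondent share is:
  (300/1150)×46.7 + (150/1150)×34.8 + (300/1150)×21.5 + (400/1150)×50.4 = 39.8609%
Reweighting by population membership tier shares:
  0.23×46.7 + 0.29×34.8 + 0.34×21.5 + 0.14×50.4 = 35.199%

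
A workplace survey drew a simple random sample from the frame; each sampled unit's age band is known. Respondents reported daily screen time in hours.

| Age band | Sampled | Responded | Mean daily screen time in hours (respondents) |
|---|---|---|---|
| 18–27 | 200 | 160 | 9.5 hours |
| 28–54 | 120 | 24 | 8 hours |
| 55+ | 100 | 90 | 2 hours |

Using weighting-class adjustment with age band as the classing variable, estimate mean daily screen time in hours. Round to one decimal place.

7.3

Response rates by class: 18–27 160/200 = 80%, 28–54 24/120 = 20%, 55+ 90/100 = 90%.
With weight = n_sampled/n_responded per class, the weighted class total is n_sampled:
  18–27: 200 × 9.5 = 1900
  28–54: 120 × 8 = 960
  55+: 100 × 2 = 200
Adjusted estimate = 3060 / 420 = 7.28571 → 7.3.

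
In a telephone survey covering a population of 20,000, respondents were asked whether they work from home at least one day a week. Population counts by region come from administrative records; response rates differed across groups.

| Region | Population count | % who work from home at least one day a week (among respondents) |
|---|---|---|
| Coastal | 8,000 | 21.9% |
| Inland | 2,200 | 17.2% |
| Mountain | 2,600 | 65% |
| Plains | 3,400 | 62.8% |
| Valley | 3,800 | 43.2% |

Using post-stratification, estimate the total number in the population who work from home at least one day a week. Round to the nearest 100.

7,600

Estimated count per cell = population count × respondent percentage:
  Coastal: 8,000 × 21.9% = 1752
  Inland: 2,200 × 17.2% = 378.4
  Mountain: 2,600 × 65% = 1690
  Plains: 3,400 × 62.8% = 2135.2
  Valley: 3,800 × 43.2% = 1641.6
Estimated total = 7597.2 → 7,600.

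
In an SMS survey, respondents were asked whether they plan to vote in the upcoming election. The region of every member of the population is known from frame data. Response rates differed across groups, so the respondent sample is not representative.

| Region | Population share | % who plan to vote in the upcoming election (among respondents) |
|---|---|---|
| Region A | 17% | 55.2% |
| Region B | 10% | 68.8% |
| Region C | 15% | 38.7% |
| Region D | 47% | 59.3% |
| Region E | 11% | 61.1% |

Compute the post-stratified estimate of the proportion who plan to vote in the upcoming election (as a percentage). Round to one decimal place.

56.7%

Weight each group's respondent value by its population share:
  Region A: 0.17 × 55.2 = 9.384
  Region B: 0.1 × 68.8 = 6.88
  Region C: 0.15 × 38.7 = 5.805
  Region D: 0.47 × 59.3 = 27.871
  Region E: 0.11 × 61.1 = 6.721
Post-stratified estimate = 56.661 → 56.7%.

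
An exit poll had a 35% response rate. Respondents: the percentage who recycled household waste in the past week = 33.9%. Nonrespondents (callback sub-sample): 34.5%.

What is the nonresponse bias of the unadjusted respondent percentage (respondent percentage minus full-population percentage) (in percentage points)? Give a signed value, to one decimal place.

Nonresponse fraction = 1 − 0.35 = 0.65.
Bias = (nonresponse fraction) × (respondent percentage − nonrespondent percentage)
     = 0.65 × (33.9 − 34.5) = 0.65 × -0.6 = -0.39.

-0.4 percentage points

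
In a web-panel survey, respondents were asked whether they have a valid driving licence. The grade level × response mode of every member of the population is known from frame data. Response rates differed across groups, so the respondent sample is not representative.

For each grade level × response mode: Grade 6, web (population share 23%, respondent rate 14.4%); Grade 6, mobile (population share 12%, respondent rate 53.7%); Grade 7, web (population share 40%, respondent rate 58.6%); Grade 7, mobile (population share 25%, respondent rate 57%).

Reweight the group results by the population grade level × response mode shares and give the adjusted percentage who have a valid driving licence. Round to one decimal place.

47.4%

Each cell contributes population-share × respondent value:
  Grade 6, web: 0.23 × 14.4 = 3.312
  Grade 6, mobile: 0.12 × 53.7 = 6.444
  Grade 7, web: 0.4 × 58.6 = 23.44
  Grade 7, mobile: 0.25 × 57 = 14.25
Post-stratified estimate = 47.446 → 47.4%.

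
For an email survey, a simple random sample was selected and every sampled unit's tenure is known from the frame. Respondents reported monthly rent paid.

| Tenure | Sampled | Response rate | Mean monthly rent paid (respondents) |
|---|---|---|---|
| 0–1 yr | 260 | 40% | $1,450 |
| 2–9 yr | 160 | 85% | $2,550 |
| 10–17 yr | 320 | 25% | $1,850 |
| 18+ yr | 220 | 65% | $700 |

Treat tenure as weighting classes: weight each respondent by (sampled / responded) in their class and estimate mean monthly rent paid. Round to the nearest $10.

Weighting each respondent by the inverse class response rate inflates each class back to its sampled size, so the class weight is n_sampled:
  0–1 yr: 260 × 1450 = 377,000
  2–9 yr: 160 × 2550 = 408,000
  10–17 yr: 320 × 1850 = 592,000
  18+ yr: 220 × 700 = 154,000
Adjusted estimate = 1,531,000 / 960 = 1594.79 → $1,590.

$1,590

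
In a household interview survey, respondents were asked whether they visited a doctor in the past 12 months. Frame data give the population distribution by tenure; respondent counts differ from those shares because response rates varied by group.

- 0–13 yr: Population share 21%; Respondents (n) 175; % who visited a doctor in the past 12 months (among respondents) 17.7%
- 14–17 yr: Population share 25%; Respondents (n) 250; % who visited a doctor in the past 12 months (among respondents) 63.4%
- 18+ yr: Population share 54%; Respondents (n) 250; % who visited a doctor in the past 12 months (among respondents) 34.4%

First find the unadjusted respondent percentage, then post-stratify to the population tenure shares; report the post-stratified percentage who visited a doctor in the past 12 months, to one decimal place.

38.1%

Unadjusted (pooled respondent) estimate weights by respondent counts:
  (175/675)×17.7 + (250/675)×63.4 + (250/675)×34.4 = 40.8111%
Post-stratifying to population shares instead:
  0.21×17.7 + 0.25×63.4 + 0.54×34.4 = 38.143%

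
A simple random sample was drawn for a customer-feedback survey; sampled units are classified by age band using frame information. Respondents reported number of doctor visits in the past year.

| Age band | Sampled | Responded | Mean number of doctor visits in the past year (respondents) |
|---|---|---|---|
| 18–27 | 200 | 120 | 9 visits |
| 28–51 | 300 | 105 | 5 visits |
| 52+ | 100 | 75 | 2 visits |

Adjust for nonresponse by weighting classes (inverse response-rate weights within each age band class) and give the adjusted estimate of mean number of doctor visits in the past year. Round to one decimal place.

5.8

Response rates by class: 18–27 120/200 = 60%, 28–51 105/300 = 35%, 52+ 75/100 = 75%.
Weighting each respondent by the inverse class response rate inflates each class back to its sampled size, so the class weight is n_sampled:
  18–27: 200 × 9 = 1800
  28–51: 300 × 5 = 1500
  52+: 100 × 2 = 200
Adjusted estimate = 3500 / 600 = 5.83333 → 5.8.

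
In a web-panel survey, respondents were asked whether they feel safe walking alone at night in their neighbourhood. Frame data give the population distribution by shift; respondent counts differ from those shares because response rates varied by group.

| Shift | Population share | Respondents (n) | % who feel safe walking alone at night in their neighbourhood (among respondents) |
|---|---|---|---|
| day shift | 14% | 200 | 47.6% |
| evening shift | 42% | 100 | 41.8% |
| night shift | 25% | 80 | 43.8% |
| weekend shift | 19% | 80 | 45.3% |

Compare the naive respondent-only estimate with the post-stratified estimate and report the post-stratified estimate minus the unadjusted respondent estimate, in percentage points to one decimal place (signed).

Unadjusted (pooled respondent) estimate weights by respondent counts:
  (200/460)×47.6 + (100/460)×41.8 + (80/460)×43.8 + (80/460)×45.3 = 45.2783%
Reweighting by population shift shares:
  0.14×47.6 + 0.42×41.8 + 0.25×43.8 + 0.19×45.3 = 43.777%
Difference = 43.777 − 45.2783 = -1.5013 pp.

-1.5 percentage points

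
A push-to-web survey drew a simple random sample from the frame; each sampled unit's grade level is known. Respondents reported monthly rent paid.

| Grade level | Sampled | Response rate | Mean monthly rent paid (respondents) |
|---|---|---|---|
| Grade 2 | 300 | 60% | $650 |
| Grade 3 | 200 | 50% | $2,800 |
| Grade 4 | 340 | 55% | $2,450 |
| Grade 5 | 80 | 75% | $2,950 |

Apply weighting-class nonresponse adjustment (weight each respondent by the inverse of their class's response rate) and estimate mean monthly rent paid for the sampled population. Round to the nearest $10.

With weight = n_sampled/n_responded per class, the weighted class total is n_sampled:
  Grade 2: 300 × 650 = 195,000
  Grade 3: 200 × 2800 = 560,000
  Grade 4: 340 × 2450 = 833,000
  Grade 5: 80 × 2950 = 236,000
Adjusted estimate = 1,824,000 / 920 = 1982.61 → $1,980.

$1,980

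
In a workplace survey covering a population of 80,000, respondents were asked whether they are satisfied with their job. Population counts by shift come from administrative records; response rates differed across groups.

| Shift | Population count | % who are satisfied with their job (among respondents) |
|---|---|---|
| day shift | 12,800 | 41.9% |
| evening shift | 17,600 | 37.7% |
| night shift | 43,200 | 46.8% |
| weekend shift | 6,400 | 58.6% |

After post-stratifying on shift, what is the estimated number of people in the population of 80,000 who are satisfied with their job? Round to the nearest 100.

Apply each group's respondent rate to its population count:
  day shift: 12,800 × 41.9% = 5363.2
  evening shift: 17,600 × 37.7% = 6635.2
  night shift: 43,200 × 46.8% = 20217.6
  weekend shift: 6,400 × 58.6% = 3750.4
Estimated total = 35966.4 → 36,000.

36,000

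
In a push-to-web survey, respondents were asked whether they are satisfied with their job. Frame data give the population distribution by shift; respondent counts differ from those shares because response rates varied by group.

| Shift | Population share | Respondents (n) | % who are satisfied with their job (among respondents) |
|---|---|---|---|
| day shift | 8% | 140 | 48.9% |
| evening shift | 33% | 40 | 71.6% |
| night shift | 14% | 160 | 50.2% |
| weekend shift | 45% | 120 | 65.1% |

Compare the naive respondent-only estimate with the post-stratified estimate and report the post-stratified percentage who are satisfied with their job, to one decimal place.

63.9%

Naive respondent-only estimate (weights = respondent counts):
  (140/460)×48.9 + (40/460)×71.6 + (160/460)×50.2 + (120/460)×65.1 = 55.5522%
Reweighting by population shift shares:
  0.08×48.9 + 0.33×71.6 + 0.14×50.2 + 0.45×65.1 = 63.863%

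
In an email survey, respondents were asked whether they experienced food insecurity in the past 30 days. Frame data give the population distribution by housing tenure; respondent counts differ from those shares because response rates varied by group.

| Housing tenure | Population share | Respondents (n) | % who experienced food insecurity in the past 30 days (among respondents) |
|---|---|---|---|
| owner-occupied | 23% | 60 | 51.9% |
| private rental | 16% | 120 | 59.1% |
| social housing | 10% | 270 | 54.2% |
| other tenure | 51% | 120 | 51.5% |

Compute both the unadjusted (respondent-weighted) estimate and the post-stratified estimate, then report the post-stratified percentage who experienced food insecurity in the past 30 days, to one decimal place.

53.1%

Without adjustment, the pooled respondent share is:
  (60/570)×51.9 + (120/570)×59.1 + (270/570)×54.2 + (120/570)×51.5 = 54.4211%
Reweighting by population housing tenure shares:
  0.23×51.9 + 0.16×59.1 + 0.1×54.2 + 0.51×51.5 = 53.078%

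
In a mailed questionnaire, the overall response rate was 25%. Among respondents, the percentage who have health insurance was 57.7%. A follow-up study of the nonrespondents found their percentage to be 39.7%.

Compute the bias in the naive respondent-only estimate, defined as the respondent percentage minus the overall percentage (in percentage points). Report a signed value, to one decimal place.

+13.5 percentage points

Nonresponse fraction = 1 − 0.25 = 0.75.
Bias = (nonresponse fraction) × (respondent percentage − nonrespondent percentage)
     = 0.75 × (57.7 − 39.7) = 0.75 × 18 = 13.5.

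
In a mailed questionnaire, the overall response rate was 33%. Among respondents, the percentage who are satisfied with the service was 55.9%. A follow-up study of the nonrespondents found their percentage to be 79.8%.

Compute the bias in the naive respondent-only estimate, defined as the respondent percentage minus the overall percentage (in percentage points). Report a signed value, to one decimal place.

-16.0 percentage points

Nonresponse fraction = 1 − 0.33 = 0.67.
Bias = (nonresponse fraction) × (respondent percentage − nonrespondent percentage)
     = 0.67 × (55.9 − 79.8) = 0.67 × -23.9 = -16.013.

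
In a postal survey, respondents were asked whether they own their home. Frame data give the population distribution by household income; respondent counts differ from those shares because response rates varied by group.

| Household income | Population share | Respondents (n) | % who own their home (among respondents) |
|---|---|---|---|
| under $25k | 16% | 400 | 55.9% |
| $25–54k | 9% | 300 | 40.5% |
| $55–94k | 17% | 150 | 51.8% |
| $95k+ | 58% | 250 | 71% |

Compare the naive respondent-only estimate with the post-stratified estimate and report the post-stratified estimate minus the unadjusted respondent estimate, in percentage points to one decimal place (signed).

Unadjusted (pooled respondent) estimate weights by respondent counts:
  (400/1100)×55.9 + (300/1100)×40.5 + (150/1100)×51.8 + (250/1100)×71 = 54.5727%
Post-stratified estimate weights by population shares:
  0.16×55.9 + 0.09×40.5 + 0.17×51.8 + 0.58×71 = 62.575%
Difference = 62.575 − 54.5727 = 8.0023 pp.

+8.0 percentage points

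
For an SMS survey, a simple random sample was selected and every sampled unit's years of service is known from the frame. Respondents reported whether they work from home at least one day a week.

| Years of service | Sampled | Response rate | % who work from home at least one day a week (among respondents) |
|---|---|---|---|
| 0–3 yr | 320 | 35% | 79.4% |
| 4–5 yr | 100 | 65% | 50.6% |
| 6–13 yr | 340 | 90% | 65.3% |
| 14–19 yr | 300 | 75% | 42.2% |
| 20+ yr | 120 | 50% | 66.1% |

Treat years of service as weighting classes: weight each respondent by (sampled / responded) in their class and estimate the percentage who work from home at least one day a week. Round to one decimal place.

Weighting each respondent by the inverse class response rate inflates each class back to its sampled size, so the class weight is n_sampled:
  0–3 yr: 320 × 79.4 = 25,408
  4–5 yr: 100 × 50.6 = 5060
  6–13 yr: 340 × 65.3 = 22,202
  14–19 yr: 300 × 42.2 = 12,660
  20+ yr: 120 × 66.1 = 7932
Adjusted estimate = 73,262 / 1,180 = 62.0864 → 62.1%.

62.1%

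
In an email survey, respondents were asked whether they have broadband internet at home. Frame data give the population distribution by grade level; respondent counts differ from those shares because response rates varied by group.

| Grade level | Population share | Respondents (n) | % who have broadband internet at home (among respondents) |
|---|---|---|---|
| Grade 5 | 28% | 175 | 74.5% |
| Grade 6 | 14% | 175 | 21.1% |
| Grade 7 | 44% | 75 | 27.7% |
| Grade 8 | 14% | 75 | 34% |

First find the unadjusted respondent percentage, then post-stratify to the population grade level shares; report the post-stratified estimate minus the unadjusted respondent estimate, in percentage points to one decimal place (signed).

Without adjustment, the pooled respondent share is:
  (175/500)×74.5 + (175/500)×21.1 + (75/500)×27.7 + (75/500)×34 = 42.715%
Post-stratified estimate weights by population shares:
  0.28×74.5 + 0.14×21.1 + 0.44×27.7 + 0.14×34 = 40.762%
Difference = 40.762 − 42.715 = -1.953 pp.

-2.0 percentage points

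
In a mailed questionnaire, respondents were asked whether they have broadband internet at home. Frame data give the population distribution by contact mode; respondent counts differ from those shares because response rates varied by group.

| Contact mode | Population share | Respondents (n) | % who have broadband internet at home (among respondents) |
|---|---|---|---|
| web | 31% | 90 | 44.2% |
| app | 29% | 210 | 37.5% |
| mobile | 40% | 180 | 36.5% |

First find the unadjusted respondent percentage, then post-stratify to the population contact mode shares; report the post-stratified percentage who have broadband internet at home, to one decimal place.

Without adjustment, the pooled respondent share is:
  (90/480)×44.2 + (210/480)×37.5 + (180/480)×36.5 = 38.3813%
Post-stratified estimate weights by population shares:
  0.31×44.2 + 0.29×37.5 + 0.4×36.5 = 39.177%

39.2%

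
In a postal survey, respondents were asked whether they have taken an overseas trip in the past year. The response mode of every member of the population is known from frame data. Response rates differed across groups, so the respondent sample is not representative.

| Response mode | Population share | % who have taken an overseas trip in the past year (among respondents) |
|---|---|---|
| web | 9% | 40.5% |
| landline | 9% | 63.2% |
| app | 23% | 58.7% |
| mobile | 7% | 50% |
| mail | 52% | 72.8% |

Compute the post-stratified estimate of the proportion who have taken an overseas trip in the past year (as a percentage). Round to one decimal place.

Reweight to the known response mode distribution:
  web: 0.09 × 40.5 = 3.645
  landline: 0.09 × 63.2 = 5.688
  app: 0.23 × 58.7 = 13.501
  mobile: 0.07 × 50 = 3.5
  mail: 0.52 × 72.8 = 37.856
Post-stratified estimate = 64.19 → 64.2%.

64.2%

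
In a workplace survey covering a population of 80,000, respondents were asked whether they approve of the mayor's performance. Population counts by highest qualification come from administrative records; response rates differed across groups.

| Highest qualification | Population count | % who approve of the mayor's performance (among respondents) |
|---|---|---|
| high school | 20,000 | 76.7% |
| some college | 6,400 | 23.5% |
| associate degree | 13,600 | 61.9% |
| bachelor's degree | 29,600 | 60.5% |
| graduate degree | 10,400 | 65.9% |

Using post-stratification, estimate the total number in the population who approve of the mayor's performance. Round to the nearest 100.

Each cell contributes its population count × the respondent rate:
  high school: 20,000 × 76.7% = 15,340
  some college: 6,400 × 23.5% = 1504
  associate degree: 13,600 × 61.9% = 8418.4
  bachelor's degree: 29,600 × 60.5% = 17,908
  graduate degree: 10,400 × 65.9% = 6853.6
Estimated total = 50,024 → 50,000.

50,000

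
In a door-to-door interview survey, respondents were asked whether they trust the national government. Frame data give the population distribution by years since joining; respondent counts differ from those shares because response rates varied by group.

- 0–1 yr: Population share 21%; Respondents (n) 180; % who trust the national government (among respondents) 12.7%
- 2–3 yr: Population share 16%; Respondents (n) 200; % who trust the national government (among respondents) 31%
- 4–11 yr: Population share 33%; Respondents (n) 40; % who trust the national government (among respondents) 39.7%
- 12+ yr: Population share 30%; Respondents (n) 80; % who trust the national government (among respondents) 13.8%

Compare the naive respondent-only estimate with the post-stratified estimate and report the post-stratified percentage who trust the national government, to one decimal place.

Naive respondent-only estimate (weights = respondent counts):
  (180/500)×12.7 + (200/500)×31 + (40/500)×39.7 + (80/500)×13.8 = 22.356%
Post-stratifying to population shares instead:
  0.21×12.7 + 0.16×31 + 0.33×39.7 + 0.3×13.8 = 24.868%

24.9%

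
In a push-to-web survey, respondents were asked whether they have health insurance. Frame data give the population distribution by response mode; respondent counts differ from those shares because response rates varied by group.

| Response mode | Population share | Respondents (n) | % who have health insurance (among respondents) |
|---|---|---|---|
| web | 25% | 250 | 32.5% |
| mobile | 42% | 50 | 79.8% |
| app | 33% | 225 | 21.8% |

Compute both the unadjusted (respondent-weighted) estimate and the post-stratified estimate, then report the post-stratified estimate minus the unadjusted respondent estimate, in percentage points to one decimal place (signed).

+16.4 percentage points

Unadjusted (pooled respondent) estimate weights by respondent counts:
  (250/525)×32.5 + (50/525)×79.8 + (225/525)×21.8 = 32.419%
Post-stratifying to population shares instead:
  0.25×32.5 + 0.42×79.8 + 0.33×21.8 = 48.835%
Difference = 48.835 − 32.419 = 16.416 pp.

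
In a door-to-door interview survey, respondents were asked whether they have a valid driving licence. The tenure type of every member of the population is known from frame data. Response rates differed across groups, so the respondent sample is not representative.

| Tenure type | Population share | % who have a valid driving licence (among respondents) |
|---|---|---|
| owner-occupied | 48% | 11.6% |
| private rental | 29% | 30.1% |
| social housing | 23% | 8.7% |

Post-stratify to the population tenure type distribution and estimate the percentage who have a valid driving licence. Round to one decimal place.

Post-stratification weights by population share, not respondent share:
  owner-occupied: 0.48 × 11.6 = 5.568
  private rental: 0.29 × 30.1 = 8.729
  social housing: 0.23 × 8.7 = 2.001
Post-stratified estimate = 16.298 → 16.3%.

16.3%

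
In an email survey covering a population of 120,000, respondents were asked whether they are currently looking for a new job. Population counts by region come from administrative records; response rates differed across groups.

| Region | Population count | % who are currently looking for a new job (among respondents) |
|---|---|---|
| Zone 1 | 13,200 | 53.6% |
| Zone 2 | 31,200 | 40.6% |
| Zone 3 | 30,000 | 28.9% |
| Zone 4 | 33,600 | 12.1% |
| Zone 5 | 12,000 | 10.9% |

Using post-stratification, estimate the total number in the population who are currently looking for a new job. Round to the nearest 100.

33,800

Estimated count per cell = population count × respondent percentage:
  Zone 1: 13,200 × 53.6% = 7075.2
  Zone 2: 31,200 × 40.6% = 12667.2
  Zone 3: 30,000 × 28.9% = 8670
  Zone 4: 33,600 × 12.1% = 4065.6
  Zone 5: 12,000 × 10.9% = 1308
Estimated total = 33,786 → 33,800.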